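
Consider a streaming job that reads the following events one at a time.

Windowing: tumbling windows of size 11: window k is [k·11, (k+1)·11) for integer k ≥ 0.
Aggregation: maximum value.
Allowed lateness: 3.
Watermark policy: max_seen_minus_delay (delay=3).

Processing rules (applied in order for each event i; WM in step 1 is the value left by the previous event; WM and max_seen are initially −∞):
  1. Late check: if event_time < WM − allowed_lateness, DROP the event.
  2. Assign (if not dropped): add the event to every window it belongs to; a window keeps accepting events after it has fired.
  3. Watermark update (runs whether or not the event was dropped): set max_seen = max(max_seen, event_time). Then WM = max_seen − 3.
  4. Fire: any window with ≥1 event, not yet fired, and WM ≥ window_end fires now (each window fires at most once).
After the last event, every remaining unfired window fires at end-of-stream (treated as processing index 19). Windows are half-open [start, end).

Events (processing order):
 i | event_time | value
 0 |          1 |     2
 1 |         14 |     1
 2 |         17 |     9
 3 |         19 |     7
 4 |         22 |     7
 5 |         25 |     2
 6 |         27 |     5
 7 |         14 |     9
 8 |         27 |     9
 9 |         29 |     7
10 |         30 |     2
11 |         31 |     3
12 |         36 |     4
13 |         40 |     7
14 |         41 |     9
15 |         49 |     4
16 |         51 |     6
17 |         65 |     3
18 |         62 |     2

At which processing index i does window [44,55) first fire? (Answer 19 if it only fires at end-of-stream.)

i=0 t=1 v=2: → [0,11); WM=-2
i=1 t=14 v=1: → [11,22); WM=11; [0,11) fires=2
i=2 t=17 v=9: → [11,22); WM=14
i=3 t=19 v=7: → [11,22); WM=16
i=4 t=22 v=7: → [22,33); WM=19
i=5 t=25 v=2: → [22,33); WM=22; [11,22) fires=9
i=6 t=27 v=5: → [22,33); WM=24
i=7 t=14 v=9: DROP (t<24-3); WM=24
i=8 t=27 v=9: → [22,33); WM=24
i=9 t=29 v=7: → [22,33); WM=26
i=10 t=30 v=2: → [22,33); WM=27
i=11 t=31 v=3: → [22,33); WM=28
i=12 t=36 v=4: → [33,44); WM=33; [22,33) fires=9
i=13 t=40 v=7: → [33,44); WM=37
i=14 t=41 v=9: → [33,44); WM=38
i=15 t=49 v=4: → [44,55); WM=46; [33,44) fires=9
i=16 t=51 v=6: → [44,55); WM=48
i=17 t=65 v=3: → [55,66); WM=62; [44,55) fires=6
i=18 t=62 v=2: → [55,66); WM=62

17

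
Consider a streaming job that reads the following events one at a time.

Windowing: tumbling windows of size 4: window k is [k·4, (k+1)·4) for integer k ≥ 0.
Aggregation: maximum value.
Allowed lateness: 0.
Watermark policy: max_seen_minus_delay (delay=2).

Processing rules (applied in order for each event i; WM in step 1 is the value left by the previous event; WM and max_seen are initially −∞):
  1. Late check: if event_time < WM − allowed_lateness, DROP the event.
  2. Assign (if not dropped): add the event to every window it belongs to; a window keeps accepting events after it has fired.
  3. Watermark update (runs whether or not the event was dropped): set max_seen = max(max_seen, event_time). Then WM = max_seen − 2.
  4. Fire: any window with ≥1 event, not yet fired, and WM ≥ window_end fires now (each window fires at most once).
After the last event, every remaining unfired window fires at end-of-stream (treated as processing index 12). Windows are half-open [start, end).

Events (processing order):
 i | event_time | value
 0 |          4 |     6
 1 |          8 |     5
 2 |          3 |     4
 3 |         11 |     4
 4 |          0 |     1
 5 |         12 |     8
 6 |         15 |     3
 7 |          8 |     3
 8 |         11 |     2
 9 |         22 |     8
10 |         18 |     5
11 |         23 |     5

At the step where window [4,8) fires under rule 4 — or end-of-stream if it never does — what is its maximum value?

i=0 t=4 v=6: → [4,8); WM=2
i=1 t=8 v=5: → [8,12); WM=6
i=2 t=3 v=4: DROP (t<6-0); WM=6
i=3 t=11 v=4: → [8,12); WM=9; [4,8) fires=6
i=4 t=0 v=1: DROP (t<9-0); WM=9
i=5 t=12 v=8: → [12,16); WM=10
i=6 t=15 v=3: → [12,16); WM=13; [8,12) fires=5
i=7 t=8 v=3: DROP (t<13-0); WM=13
i=8 t=11 v=2: DROP (t<13-0); WM=13
i=9 t=22 v=8: → [20,24); WM=20; [12,16) fires=8
i=10 t=18 v=5: DROP (t<20-0); WM=20
i=11 t=23 v=5: → [20,24); WM=21

6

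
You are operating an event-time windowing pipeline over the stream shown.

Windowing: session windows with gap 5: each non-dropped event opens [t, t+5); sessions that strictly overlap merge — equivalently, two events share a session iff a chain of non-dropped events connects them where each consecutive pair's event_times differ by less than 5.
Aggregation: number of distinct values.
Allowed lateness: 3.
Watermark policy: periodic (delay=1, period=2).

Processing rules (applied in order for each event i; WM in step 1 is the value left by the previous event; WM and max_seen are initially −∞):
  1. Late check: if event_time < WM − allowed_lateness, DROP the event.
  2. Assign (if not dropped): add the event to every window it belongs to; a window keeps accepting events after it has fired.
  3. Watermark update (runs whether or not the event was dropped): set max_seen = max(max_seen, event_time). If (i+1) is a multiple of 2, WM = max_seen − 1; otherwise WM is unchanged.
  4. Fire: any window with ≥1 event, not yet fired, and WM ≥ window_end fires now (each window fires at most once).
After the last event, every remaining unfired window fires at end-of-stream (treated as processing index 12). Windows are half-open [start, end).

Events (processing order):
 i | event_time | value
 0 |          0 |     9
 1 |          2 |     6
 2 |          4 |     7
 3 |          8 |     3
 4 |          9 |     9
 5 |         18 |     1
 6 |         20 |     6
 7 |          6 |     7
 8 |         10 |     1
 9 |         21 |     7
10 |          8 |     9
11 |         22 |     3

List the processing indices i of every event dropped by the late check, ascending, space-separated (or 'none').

i=0 t=0 v=9: → [0,5); WM=−∞
i=1 t=2 v=6: → [0,7); WM=1
i=2 t=4 v=7: → [0,9); WM=1
i=3 t=8 v=3: → [0,13); WM=7
i=4 t=9 v=9: → [0,14); WM=7
i=5 t=18 v=1: → [18,23); WM=17
i=6 t=20 v=6: → [18,25); WM=17
i=7 t=6 v=7: DROP (t<17-3); WM=19
i=8 t=10 v=1: DROP (t<19-3); WM=19
i=9 t=21 v=7: → [18,26); WM=20
i=10 t=8 v=9: DROP (t<20-3); WM=20
i=11 t=22 v=3: → [18,27); WM=21

7 8 10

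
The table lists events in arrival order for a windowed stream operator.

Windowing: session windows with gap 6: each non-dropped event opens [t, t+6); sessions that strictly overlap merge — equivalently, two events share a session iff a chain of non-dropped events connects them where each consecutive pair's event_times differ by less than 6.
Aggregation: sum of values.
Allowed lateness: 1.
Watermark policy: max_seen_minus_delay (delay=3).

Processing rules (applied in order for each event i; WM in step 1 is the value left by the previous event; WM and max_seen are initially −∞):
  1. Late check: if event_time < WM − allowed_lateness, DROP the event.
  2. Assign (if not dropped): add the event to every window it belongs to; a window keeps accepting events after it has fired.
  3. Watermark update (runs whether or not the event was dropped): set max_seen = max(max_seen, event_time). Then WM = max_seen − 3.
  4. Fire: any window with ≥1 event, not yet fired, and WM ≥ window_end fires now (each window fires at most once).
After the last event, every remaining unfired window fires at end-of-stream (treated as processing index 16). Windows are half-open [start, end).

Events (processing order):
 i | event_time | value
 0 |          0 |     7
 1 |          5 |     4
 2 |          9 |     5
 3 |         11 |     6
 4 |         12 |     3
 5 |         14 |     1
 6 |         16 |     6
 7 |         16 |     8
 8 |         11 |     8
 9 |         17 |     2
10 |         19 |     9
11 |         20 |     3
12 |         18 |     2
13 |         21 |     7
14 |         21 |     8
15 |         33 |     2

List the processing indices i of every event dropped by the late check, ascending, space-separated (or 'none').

i=0 t=0 v=7: → [0,6); WM=-3
i=1 t=5 v=4: → [0,11); WM=2
i=2 t=9 v=5: → [0,15); WM=6
i=3 t=11 v=6: → [0,17); WM=8
i=4 t=12 v=3: → [0,18); WM=9
i=5 t=14 v=1: → [0,20); WM=11
i=6 t=16 v=6: → [0,22); WM=13
i=7 t=16 v=8: → [0,22); WM=13
i=8 t=11 v=8: DROP (t<13-1); WM=13
i=9 t=17 v=2: → [0,23); WM=14
i=10 t=19 v=9: → [0,25); WM=16
i=11 t=20 v=3: → [0,26); WM=17
i=12 t=18 v=2: → [0,26); WM=17
i=13 t=21 v=7: → [0,27); WM=18
i=14 t=21 v=8: → [0,27); WM=18
i=15 t=33 v=2: → [33,39); WM=30

8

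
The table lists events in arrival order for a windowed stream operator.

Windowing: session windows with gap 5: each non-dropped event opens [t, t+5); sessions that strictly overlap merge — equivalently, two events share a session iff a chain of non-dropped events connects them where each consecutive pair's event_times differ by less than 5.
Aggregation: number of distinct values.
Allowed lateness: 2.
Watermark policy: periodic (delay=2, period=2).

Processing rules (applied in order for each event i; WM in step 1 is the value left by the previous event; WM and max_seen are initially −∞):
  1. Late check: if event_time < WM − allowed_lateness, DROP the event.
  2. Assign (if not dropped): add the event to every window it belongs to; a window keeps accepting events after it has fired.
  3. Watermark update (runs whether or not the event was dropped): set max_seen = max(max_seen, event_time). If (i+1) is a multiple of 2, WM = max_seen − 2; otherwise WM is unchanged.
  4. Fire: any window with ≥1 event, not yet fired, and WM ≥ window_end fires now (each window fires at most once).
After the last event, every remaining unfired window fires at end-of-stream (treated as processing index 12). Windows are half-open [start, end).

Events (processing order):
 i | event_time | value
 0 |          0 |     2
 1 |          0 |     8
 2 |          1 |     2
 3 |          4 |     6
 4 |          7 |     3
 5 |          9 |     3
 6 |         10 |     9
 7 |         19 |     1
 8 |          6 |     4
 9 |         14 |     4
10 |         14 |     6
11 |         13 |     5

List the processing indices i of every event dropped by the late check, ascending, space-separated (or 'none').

8 9 10 11

i=0 t=0 v=2: → [0,5); WM=−∞
i=1 t=0 v=8: → [0,5); WM=-2
i=2 t=1 v=2: → [0,6); WM=-2
i=3 t=4 v=6: → [0,9); WM=2
i=4 t=7 v=3: → [0,12); WM=2
i=5 t=9 v=3: → [0,14); WM=7
i=6 t=10 v=9: → [0,15); WM=7
i=7 t=19 v=1: → [19,24); WM=17
i=8 t=6 v=4: DROP (t<17-2); WM=17
i=9 t=14 v=4: DROP (t<17-2); WM=17
i=10 t=14 v=6: DROP (t<17-2); WM=17
i=11 t=13 v=5: DROP (t<17-2); WM=17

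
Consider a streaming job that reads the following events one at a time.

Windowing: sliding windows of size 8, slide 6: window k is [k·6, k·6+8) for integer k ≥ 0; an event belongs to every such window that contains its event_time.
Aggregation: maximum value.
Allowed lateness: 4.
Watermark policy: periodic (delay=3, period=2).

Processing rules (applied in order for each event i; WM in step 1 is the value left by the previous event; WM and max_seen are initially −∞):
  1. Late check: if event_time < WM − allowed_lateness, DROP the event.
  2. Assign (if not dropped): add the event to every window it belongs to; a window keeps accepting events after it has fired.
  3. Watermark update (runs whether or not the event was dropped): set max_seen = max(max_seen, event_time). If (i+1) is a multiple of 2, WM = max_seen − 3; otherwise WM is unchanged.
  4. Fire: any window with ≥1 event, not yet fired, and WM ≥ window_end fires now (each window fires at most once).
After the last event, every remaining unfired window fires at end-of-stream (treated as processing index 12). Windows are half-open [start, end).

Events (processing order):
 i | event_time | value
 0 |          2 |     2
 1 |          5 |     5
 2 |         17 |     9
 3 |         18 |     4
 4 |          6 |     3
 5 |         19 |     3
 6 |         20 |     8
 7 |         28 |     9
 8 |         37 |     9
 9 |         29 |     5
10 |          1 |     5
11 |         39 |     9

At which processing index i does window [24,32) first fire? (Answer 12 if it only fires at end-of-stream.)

9

i=0 t=2 v=2: → [0,8); WM=−∞
i=1 t=5 v=5: → [0,8); WM=2
i=2 t=17 v=9: → [12,20); WM=2
i=3 t=18 v=4: → [18,26),[12,20); WM=15; [0,8) fires=5
i=4 t=6 v=3: DROP (t<15-4); WM=15
i=5 t=19 v=3: → [18,26),[12,20); WM=16
i=6 t=20 v=8: → [18,26); WM=16
i=7 t=28 v=9: → [24,32); WM=25; [12,20) fires=9
i=8 t=37 v=9: → [36,44),[30,38); WM=25
i=9 t=29 v=5: → [24,32); WM=34; [18,26) fires=8 [24,32) fires=9
i=10 t=1 v=5: DROP (t<34-4); WM=34
i=11 t=39 v=9: → [36,44); WM=36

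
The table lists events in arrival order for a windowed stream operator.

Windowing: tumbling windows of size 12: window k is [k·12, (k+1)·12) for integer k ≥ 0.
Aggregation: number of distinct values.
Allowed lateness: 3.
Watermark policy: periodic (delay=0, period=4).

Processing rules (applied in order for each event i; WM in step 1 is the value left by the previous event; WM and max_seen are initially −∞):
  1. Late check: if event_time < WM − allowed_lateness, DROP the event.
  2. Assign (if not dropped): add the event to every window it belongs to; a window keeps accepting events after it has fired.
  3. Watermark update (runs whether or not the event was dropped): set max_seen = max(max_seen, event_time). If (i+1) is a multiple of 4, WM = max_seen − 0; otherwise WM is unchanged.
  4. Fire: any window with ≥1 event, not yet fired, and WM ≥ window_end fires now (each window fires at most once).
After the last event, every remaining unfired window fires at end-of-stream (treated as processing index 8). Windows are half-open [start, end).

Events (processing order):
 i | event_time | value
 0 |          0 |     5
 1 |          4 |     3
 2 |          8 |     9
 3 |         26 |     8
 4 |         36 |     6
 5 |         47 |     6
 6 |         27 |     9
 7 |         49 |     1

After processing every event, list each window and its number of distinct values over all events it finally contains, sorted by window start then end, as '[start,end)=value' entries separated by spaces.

[0,12)=3 [24,36)=2 [36,48)=1 [48,60)=1

i=0 t=0 v=5: → [0,12); WM=−∞
i=1 t=4 v=3: → [0,12); WM=−∞
i=2 t=8 v=9: → [0,12); WM=−∞
i=3 t=26 v=8: → [24,36); WM=26; [0,12) fires=3
i=4 t=36 v=6: → [36,48); WM=26
i=5 t=47 v=6: → [36,48); WM=26
i=6 t=27 v=9: → [24,36); WM=26
i=7 t=49 v=1: → [48,60); WM=49; [24,36) fires=2 [36,48) fires=1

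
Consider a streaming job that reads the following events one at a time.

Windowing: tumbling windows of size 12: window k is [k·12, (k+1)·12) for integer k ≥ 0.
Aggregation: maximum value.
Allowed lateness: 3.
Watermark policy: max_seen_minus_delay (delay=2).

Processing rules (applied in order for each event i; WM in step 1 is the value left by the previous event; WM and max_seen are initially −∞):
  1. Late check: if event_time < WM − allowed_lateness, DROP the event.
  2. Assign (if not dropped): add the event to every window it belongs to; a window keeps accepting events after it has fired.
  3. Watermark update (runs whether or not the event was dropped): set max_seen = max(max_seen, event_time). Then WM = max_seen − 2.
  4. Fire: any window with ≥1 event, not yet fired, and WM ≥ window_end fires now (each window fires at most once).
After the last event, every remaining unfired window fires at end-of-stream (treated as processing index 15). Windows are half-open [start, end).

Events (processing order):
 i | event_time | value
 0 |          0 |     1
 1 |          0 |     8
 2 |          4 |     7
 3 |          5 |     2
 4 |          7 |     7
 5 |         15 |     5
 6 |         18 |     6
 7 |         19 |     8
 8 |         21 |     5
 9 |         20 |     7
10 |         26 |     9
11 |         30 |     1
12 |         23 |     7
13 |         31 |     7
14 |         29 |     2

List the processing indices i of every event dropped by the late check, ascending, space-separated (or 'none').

i=0 t=0 v=1: → [0,12); WM=-2
i=1 t=0 v=8: → [0,12); WM=-2
i=2 t=4 v=7: → [0,12); WM=2
i=3 t=5 v=2: → [0,12); WM=3
i=4 t=7 v=7: → [0,12); WM=5
i=5 t=15 v=5: → [12,24); WM=13; [0,12) fires=8
i=6 t=18 v=6: → [12,24); WM=16
i=7 t=19 v=8: → [12,24); WM=17
i=8 t=21 v=5: → [12,24); WM=19
i=9 t=20 v=7: → [12,24); WM=19
i=10 t=26 v=9: → [24,36); WM=24; [12,24) fires=8
i=11 t=30 v=1: → [24,36); WM=28
i=12 t=23 v=7: DROP (t<28-3); WM=28
i=13 t=31 v=7: → [24,36); WM=29
i=14 t=29 v=2: → [24,36); WM=29

12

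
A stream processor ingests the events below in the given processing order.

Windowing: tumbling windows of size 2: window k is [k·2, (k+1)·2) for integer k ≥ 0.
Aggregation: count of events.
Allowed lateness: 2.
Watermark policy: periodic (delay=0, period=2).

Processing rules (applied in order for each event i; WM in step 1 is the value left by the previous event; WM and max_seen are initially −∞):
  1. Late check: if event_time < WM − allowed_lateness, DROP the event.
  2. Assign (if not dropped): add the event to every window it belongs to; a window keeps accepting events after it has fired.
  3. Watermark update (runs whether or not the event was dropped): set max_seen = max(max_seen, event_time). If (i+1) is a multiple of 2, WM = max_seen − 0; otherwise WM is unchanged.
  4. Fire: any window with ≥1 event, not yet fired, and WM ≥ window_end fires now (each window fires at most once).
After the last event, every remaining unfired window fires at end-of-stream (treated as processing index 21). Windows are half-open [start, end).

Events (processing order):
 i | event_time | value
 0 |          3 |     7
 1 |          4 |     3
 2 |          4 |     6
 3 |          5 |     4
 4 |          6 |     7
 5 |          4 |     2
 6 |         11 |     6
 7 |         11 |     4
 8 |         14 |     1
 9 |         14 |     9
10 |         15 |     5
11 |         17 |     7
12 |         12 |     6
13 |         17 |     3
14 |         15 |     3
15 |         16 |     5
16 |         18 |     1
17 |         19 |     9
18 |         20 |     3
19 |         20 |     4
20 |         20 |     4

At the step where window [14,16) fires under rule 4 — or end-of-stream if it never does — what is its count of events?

3

i=0 t=3 v=7: → [2,4); WM=−∞
i=1 t=4 v=3: → [4,6); WM=4; [2,4) fires=1
i=2 t=4 v=6: → [4,6); WM=4
i=3 t=5 v=4: → [4,6); WM=5
i=4 t=6 v=7: → [6,8); WM=5
i=5 t=4 v=2: → [4,6); WM=6; [4,6) fires=4
i=6 t=11 v=6: → [10,12); WM=6
i=7 t=11 v=4: → [10,12); WM=11; [6,8) fires=1
i=8 t=14 v=1: → [14,16); WM=11
i=9 t=14 v=9: → [14,16); WM=14; [10,12) fires=2
i=10 t=15 v=5: → [14,16); WM=14
i=11 t=17 v=7: → [16,18); WM=17; [14,16) fires=3
i=12 t=12 v=6: DROP (t<17-2); WM=17
i=13 t=17 v=3: → [16,18); WM=17
i=14 t=15 v=3: → [14,16); WM=17
i=15 t=16 v=5: → [16,18); WM=17
i=16 t=18 v=1: → [18,20); WM=17
i=17 t=19 v=9: → [18,20); WM=19; [16,18) fires=3
i=18 t=20 v=3: → [20,22); WM=19
i=19 t=20 v=4: → [20,22); WM=20; [18,20) fires=2
i=20 t=20 v=4: → [20,22); WM=20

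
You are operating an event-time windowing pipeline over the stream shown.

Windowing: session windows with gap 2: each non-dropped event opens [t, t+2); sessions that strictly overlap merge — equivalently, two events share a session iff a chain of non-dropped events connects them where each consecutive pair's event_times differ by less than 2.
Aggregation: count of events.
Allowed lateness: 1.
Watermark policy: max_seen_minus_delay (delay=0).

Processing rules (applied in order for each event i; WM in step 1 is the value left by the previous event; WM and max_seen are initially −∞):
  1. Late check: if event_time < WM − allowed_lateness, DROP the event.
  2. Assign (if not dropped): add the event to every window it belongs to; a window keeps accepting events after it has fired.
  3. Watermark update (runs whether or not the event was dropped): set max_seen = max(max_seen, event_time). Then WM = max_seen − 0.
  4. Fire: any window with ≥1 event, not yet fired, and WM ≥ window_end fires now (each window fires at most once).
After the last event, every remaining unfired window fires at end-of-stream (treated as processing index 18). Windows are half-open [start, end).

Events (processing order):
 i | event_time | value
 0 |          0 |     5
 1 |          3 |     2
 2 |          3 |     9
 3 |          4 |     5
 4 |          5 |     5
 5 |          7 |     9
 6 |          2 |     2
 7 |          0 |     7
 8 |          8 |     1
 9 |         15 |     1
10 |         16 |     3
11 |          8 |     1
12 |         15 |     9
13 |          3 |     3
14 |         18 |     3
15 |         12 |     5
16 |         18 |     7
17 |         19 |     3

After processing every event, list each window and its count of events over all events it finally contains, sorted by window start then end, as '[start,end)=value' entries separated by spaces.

i=0 t=0 v=5: → [0,2); WM=0
i=1 t=3 v=2: → [3,5); WM=3
i=2 t=3 v=9: → [3,5); WM=3
i=3 t=4 v=5: → [3,6); WM=4
i=4 t=5 v=5: → [3,7); WM=5
i=5 t=7 v=9: → [7,9); WM=7
i=6 t=2 v=2: DROP (t<7-1); WM=7
i=7 t=0 v=7: DROP (t<7-1); WM=7
i=8 t=8 v=1: → [7,10); WM=8
i=9 t=15 v=1: → [15,17); WM=15
i=10 t=16 v=3: → [15,18); WM=16
i=11 t=8 v=1: DROP (t<16-1); WM=16
i=12 t=15 v=9: → [15,18); WM=16
i=13 t=3 v=3: DROP (t<16-1); WM=16
i=14 t=18 v=3: → [18,20); WM=18
i=15 t=12 v=5: DROP (t<18-1); WM=18
i=16 t=18 v=7: → [18,20); WM=18
i=17 t=19 v=3: → [18,21); WM=19

[0,2)=1 [3,7)=4 [7,10)=2 [15,18)=3 [18,21)=3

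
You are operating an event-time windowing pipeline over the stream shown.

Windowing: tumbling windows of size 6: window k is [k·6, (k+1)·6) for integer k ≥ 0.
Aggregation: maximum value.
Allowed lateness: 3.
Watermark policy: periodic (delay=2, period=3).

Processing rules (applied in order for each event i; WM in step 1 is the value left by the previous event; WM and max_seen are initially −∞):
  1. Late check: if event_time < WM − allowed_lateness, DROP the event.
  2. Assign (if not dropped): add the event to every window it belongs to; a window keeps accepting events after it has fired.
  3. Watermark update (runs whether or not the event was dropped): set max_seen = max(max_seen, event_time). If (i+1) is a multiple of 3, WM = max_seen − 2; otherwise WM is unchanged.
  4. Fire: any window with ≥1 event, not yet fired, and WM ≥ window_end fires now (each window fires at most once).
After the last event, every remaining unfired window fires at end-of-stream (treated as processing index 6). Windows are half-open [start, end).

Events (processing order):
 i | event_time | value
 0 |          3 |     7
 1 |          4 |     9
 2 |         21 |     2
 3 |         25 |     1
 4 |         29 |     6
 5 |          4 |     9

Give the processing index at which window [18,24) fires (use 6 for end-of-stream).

5

i=0 t=3 v=7: → [0,6); WM=−∞
i=1 t=4 v=9: → [0,6); WM=−∞
i=2 t=21 v=2: → [18,24); WM=19; [0,6) fires=9
i=3 t=25 v=1: → [24,30); WM=19
i=4 t=29 v=6: → [24,30); WM=19
i=5 t=4 v=9: DROP (t<19-3); WM=27; [18,24) fires=2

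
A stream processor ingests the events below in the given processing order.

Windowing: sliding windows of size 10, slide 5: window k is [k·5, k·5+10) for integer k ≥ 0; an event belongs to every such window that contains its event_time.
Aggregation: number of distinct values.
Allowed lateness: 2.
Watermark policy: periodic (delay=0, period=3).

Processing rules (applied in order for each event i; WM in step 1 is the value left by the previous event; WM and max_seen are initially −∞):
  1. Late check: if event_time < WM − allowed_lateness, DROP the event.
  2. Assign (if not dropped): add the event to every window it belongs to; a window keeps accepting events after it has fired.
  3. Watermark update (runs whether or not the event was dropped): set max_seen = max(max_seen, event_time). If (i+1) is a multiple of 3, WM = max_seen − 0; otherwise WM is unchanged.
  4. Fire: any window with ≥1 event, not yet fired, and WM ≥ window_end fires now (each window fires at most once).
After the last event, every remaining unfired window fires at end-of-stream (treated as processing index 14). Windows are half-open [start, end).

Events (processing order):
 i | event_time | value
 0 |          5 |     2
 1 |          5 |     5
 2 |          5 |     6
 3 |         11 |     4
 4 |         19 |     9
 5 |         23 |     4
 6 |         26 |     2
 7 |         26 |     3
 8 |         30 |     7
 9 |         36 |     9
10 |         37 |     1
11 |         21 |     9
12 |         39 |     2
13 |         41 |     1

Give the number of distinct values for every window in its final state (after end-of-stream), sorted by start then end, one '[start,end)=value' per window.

[0,10)=3 [5,15)=4 [10,20)=2 [15,25)=2 [20,30)=3 [25,35)=3 [30,40)=4 [35,45)=3 [40,50)=1

i=0 t=5 v=2: → [5,15),[0,10); WM=−∞
i=1 t=5 v=5: → [5,15),[0,10); WM=−∞
i=2 t=5 v=6: → [5,15),[0,10); WM=5
i=3 t=11 v=4: → [10,20),[5,15); WM=5
i=4 t=19 v=9: → [15,25),[10,20); WM=5
i=5 t=23 v=4: → [20,30),[15,25); WM=23; [0,10) fires=3 [5,15) fires=4 [10,20) fires=2
i=6 t=26 v=2: → [25,35),[20,30); WM=23
i=7 t=26 v=3: → [25,35),[20,30); WM=23
i=8 t=30 v=7: → [30,40),[25,35); WM=30; [15,25) fires=2 [20,30) fires=3
i=9 t=36 v=9: → [35,45),[30,40); WM=30
i=10 t=37 v=1: → [35,45),[30,40); WM=30
i=11 t=21 v=9: DROP (t<30-2); WM=37; [25,35) fires=3
i=12 t=39 v=2: → [35,45),[30,40); WM=37
i=13 t=41 v=1: → [40,50),[35,45); WM=37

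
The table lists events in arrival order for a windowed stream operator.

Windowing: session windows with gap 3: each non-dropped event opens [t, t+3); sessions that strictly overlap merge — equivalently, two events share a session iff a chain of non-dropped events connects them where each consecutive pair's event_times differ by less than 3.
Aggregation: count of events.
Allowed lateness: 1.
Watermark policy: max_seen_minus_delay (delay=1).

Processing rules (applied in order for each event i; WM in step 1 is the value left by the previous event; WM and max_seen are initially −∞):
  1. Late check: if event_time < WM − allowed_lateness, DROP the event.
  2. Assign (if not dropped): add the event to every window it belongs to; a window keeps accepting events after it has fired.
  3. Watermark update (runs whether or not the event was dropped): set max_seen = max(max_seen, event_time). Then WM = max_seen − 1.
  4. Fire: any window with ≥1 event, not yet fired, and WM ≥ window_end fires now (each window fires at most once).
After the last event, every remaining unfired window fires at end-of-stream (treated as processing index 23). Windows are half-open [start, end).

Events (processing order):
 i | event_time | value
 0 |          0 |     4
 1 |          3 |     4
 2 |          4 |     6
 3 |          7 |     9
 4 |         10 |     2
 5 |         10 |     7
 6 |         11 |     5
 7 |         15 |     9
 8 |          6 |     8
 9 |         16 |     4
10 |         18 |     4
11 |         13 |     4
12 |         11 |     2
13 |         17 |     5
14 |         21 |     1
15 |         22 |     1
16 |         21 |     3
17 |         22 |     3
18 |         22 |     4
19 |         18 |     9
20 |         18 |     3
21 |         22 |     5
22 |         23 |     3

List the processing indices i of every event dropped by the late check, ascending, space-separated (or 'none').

i=0 t=0 v=4: → [0,3); WM=-1
i=1 t=3 v=4: → [3,6); WM=2
i=2 t=4 v=6: → [3,7); WM=3
i=3 t=7 v=9: → [7,10); WM=6
i=4 t=10 v=2: → [10,13); WM=9
i=5 t=10 v=7: → [10,13); WM=9
i=6 t=11 v=5: → [10,14); WM=10
i=7 t=15 v=9: → [15,18); WM=14
i=8 t=6 v=8: DROP (t<14-1); WM=14
i=9 t=16 v=4: → [15,19); WM=15
i=10 t=18 v=4: → [15,21); WM=17
i=11 t=13 v=4: DROP (t<17-1); WM=17
i=12 t=11 v=2: DROP (t<17-1); WM=17
i=13 t=17 v=5: → [15,21); WM=17
i=14 t=21 v=1: → [21,24); WM=20
i=15 t=22 v=1: → [21,25); WM=21
i=16 t=21 v=3: → [21,25); WM=21
i=17 t=22 v=3: → [21,25); WM=21
i=18 t=22 v=4: → [21,25); WM=21
i=19 t=18 v=9: DROP (t<21-1); WM=21
i=20 t=18 v=3: DROP (t<21-1); WM=21
i=21 t=22 v=5: → [21,25); WM=21
i=22 t=23 v=3: → [21,26); WM=22

8 11 12 19 20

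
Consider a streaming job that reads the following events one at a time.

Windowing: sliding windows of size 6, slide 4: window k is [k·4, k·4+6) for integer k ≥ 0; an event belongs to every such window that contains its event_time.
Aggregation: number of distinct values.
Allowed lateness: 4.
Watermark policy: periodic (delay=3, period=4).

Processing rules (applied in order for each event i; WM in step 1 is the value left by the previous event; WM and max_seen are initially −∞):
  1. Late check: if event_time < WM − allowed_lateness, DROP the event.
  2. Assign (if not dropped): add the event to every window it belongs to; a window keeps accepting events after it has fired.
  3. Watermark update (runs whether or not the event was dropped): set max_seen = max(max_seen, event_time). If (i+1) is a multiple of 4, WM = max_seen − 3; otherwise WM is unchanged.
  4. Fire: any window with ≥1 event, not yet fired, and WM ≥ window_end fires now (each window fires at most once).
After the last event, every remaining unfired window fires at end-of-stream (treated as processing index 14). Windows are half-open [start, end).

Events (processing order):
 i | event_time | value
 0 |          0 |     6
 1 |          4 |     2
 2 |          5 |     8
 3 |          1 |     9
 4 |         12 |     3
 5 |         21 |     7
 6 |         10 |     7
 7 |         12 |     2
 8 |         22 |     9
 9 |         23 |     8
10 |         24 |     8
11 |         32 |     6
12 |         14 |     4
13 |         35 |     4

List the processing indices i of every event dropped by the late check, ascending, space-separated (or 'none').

i=0 t=0 v=6: → [0,6); WM=−∞
i=1 t=4 v=2: → [4,10),[0,6); WM=−∞
i=2 t=5 v=8: → [4,10),[0,6); WM=−∞
i=3 t=1 v=9: → [0,6); WM=2
i=4 t=12 v=3: → [12,18),[8,14); WM=2
i=5 t=21 v=7: → [20,26),[16,22); WM=2
i=6 t=10 v=7: → [8,14); WM=2
i=7 t=12 v=2: → [12,18),[8,14); WM=18; [0,6) fires=4 [4,10) fires=2 [8,14) fires=3 [12,18) fires=2
i=8 t=22 v=9: → [20,26); WM=18
i=9 t=23 v=8: → [20,26); WM=18
i=10 t=24 v=8: → [24,30),[20,26); WM=18
i=11 t=32 v=6: → [32,38),[28,34); WM=29; [16,22) fires=1 [20,26) fires=3
i=12 t=14 v=4: DROP (t<29-4); WM=29
i=13 t=35 v=4: → [32,38); WM=29

12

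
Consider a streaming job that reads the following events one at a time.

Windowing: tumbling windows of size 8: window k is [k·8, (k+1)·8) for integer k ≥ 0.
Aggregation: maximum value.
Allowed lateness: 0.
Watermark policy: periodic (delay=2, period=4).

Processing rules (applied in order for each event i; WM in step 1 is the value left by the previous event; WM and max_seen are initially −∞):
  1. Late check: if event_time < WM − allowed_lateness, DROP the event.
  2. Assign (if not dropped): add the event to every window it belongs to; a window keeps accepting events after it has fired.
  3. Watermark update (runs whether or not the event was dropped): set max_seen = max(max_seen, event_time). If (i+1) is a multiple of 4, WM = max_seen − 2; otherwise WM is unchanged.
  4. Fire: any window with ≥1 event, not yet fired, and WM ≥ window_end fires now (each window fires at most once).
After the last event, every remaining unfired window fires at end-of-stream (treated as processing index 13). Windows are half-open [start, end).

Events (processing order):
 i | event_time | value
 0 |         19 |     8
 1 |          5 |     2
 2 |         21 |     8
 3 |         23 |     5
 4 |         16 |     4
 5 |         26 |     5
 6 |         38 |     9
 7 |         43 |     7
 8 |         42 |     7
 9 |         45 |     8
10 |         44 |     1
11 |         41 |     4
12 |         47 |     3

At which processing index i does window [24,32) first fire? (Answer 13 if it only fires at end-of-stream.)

7

i=0 t=19 v=8: → [16,24); WM=−∞
i=1 t=5 v=2: → [0,8); WM=−∞
i=2 t=21 v=8: → [16,24); WM=−∞
i=3 t=23 v=5: → [16,24); WM=21; [0,8) fires=2
i=4 t=16 v=4: DROP (t<21-0); WM=21
i=5 t=26 v=5: → [24,32); WM=21
i=6 t=38 v=9: → [32,40); WM=21
i=7 t=43 v=7: → [40,48); WM=41; [16,24) fires=8 [24,32) fires=5 [32,40) fires=9
i=8 t=42 v=7: → [40,48); WM=41
i=9 t=45 v=8: → [40,48); WM=41
i=10 t=44 v=1: → [40,48); WM=41
i=11 t=41 v=4: → [40,48); WM=43
i=12 t=47 v=3: → [40,48); WM=43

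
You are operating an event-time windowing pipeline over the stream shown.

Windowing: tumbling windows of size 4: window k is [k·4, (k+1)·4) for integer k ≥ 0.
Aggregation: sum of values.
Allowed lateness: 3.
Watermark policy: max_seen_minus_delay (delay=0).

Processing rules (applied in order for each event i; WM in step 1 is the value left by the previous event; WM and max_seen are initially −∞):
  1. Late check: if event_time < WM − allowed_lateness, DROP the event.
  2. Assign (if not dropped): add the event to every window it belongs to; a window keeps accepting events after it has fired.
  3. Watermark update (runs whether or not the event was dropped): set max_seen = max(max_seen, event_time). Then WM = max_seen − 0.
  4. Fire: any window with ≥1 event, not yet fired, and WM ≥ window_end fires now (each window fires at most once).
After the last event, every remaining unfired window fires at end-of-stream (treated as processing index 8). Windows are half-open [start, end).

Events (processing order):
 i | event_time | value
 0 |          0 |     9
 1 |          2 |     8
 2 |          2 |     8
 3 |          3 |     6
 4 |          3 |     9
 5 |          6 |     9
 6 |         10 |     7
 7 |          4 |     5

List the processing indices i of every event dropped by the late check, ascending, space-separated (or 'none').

i=0 t=0 v=9: → [0,4); WM=0
i=1 t=2 v=8: → [0,4); WM=2
i=2 t=2 v=8: → [0,4); WM=2
i=3 t=3 v=6: → [0,4); WM=3
i=4 t=3 v=9: → [0,4); WM=3
i=5 t=6 v=9: → [4,8); WM=6; [0,4) fires=40
i=6 t=10 v=7: → [8,12); WM=10; [4,8) fires=9
i=7 t=4 v=5: DROP (t<10-3); WM=10

7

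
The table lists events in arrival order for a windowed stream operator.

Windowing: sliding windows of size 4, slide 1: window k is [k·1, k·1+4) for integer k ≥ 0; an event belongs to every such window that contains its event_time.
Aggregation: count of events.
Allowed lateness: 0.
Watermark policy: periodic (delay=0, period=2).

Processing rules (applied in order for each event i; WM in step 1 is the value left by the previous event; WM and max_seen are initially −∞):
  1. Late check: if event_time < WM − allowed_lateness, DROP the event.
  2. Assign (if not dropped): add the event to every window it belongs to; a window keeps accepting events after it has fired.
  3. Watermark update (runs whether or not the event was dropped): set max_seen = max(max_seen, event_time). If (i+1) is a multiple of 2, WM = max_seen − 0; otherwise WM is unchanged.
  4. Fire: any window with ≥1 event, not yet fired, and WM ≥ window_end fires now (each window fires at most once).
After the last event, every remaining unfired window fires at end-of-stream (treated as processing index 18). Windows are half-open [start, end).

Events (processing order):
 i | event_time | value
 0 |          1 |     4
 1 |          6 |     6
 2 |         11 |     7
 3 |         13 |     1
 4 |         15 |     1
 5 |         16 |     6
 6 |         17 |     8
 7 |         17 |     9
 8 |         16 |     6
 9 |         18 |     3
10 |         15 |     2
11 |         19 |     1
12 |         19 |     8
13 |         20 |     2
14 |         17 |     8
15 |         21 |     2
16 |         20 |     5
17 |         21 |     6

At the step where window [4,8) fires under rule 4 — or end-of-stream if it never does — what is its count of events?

i=0 t=1 v=4: → [1,5),[0,4); WM=−∞
i=1 t=6 v=6: → [6,10),[5,9),[4,8),[3,7); WM=6; [0,4) fires=1 [1,5) fires=1
i=2 t=11 v=7: → [11,15),[10,14),[9,13),[8,12); WM=6
i=3 t=13 v=1: → [13,17),[12,16),[11,15),[10,14); WM=13; [3,7) fires=1 [4,8) fires=1 [5,9) fires=1 [6,10) fires=1 [8,12) fires=1 [9,13) fires=1
i=4 t=15 v=1: → [15,19),[14,18),[13,17),[12,16); WM=13
i=5 t=16 v=6: → [16,20),[15,19),[14,18),[13,17); WM=16; [10,14) fires=2 [11,15) fires=2 [12,16) fires=2
i=6 t=17 v=8: → [17,21),[16,20),[15,19),[14,18); WM=16
i=7 t=17 v=9: → [17,21),[16,20),[15,19),[14,18); WM=17; [13,17) fires=3
i=8 t=16 v=6: DROP (t<17-0); WM=17
i=9 t=18 v=3: → [18,22),[17,21),[16,20),[15,19); WM=18; [14,18) fires=4
i=10 t=15 v=2: DROP (t<18-0); WM=18
i=11 t=19 v=1: → [19,23),[18,22),[17,21),[16,20); WM=19; [15,19) fires=5
i=12 t=19 v=8: → [19,23),[18,22),[17,21),[16,20); WM=19
i=13 t=20 v=2: → [20,24),[19,23),[18,22),[17,21); WM=20; [16,20) fires=6
i=14 t=17 v=8: DROP (t<20-0); WM=20
i=15 t=21 v=2: → [21,25),[20,24),[19,23),[18,22); WM=21; [17,21) fires=6
i=16 t=20 v=5: DROP (t<21-0); WM=21
i=17 t=21 v=6: → [21,25),[20,24),[19,23),[18,22); WM=21

1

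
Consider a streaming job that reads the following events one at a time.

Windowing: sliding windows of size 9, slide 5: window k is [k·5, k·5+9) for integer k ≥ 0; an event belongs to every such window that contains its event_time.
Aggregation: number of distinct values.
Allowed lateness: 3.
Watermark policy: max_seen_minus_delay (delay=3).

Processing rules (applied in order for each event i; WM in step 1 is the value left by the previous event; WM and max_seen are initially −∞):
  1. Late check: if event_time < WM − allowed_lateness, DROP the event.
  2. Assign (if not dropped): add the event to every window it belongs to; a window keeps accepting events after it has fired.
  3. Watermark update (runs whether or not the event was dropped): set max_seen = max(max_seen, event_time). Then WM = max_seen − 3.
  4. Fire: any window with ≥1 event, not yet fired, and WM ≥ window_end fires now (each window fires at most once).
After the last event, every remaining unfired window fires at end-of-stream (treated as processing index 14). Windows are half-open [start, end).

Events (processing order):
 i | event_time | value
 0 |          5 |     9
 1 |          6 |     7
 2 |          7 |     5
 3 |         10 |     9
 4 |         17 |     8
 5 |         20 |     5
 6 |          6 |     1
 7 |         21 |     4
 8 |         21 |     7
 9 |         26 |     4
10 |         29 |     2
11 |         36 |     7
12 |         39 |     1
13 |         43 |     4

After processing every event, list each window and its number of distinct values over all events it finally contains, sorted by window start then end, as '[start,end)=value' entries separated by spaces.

[0,9)=3 [5,14)=3 [10,19)=2 [15,24)=4 [20,29)=3 [25,34)=2 [30,39)=1 [35,44)=3 [40,49)=1

i=0 t=5 v=9: → [5,14),[0,9); WM=2
i=1 t=6 v=7: → [5,14),[0,9); WM=3
i=2 t=7 v=5: → [5,14),[0,9); WM=4
i=3 t=10 v=9: → [10,19),[5,14); WM=7
i=4 t=17 v=8: → [15,24),[10,19); WM=14; [0,9) fires=3 [5,14) fires=3
i=5 t=20 v=5: → [20,29),[15,24); WM=17
i=6 t=6 v=1: DROP (t<17-3); WM=17
i=7 t=21 v=4: → [20,29),[15,24); WM=18
i=8 t=21 v=7: → [20,29),[15,24); WM=18
i=9 t=26 v=4: → [25,34),[20,29); WM=23; [10,19) fires=2
i=10 t=29 v=2: → [25,34); WM=26; [15,24) fires=4
i=11 t=36 v=7: → [35,44),[30,39); WM=33; [20,29) fires=3
i=12 t=39 v=1: → [35,44); WM=36; [25,34) fires=2
i=13 t=43 v=4: → [40,49),[35,44); WM=40; [30,39) fires=1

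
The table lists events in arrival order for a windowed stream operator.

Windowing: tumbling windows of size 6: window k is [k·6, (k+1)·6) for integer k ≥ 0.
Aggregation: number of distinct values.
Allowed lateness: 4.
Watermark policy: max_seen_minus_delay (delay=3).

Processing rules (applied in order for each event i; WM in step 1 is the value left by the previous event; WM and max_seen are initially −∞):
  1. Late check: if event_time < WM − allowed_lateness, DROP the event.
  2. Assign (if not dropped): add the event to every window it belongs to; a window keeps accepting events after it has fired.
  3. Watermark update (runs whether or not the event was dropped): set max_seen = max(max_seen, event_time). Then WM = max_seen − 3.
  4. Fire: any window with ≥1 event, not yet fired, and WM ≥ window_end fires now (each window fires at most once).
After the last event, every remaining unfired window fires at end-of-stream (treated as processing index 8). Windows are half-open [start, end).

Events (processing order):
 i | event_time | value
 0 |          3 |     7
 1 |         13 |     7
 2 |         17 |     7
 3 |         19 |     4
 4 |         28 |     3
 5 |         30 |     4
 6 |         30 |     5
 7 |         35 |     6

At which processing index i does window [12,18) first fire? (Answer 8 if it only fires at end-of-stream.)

i=0 t=3 v=7: → [0,6); WM=0
i=1 t=13 v=7: → [12,18); WM=10; [0,6) fires=1
i=2 t=17 v=7: → [12,18); WM=14
i=3 t=19 v=4: → [18,24); WM=16
i=4 t=28 v=3: → [24,30); WM=25; [12,18) fires=1 [18,24) fires=1
i=5 t=30 v=4: → [30,36); WM=27
i=6 t=30 v=5: → [30,36); WM=27
i=7 t=35 v=6: → [30,36); WM=32; [24,30) fires=1

4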